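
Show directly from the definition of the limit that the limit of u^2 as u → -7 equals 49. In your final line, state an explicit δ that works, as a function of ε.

δ = min(1, ε/15)

Let ε > 0. We seek δ > 0 with 0 < |u + 7| < δ ⇒ |u^2 − 49| < ε.
Factor: u^2 − 49 = (u + 7)(u - 7), so |u^2 − 49| = |u + 7|·|u - 7|.
Impose δ ≤ 1 so that |u| < 8; then |u - 7| ≤ 15.
Hence |u^2 − 49| ≤ 15|u + 7|, which is < ε once |u + 7| < ε/15.
Take δ = min(1, ε/15). If 0 < |u + 7| < δ then both bounds hold and |u^2 − 49| ≤ 15|u + 7| < 15·(ε/15) = ε.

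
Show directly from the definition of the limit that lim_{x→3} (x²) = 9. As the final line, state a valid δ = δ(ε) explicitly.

Fix ε > 0. We seek δ > 0 with 0 < |x − 3| < δ ⇒ |x² − 9| < ε.
Factor: x² − 9 = (x − 3)(x + 3), so |x² − 9| = |x − 3|·|x + 3|.
Impose δ ≤ 1 so that |x| < 4; then |x + 3| ≤ 7.
Hence |x² − 9| ≤ 7|x − 3|, which is < ε once |x − 3| < ε/7.
Take δ = min(1, ε/7). If 0 < |x − 3| < δ then both bounds hold and |x² − 9| ≤ 7|x − 3| < 7·(ε/7) = ε.

δ = min(1, ε/7)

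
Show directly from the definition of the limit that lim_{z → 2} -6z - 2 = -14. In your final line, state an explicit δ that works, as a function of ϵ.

Suppose ϵ > 0. We need δ > 0 so that 0 < |z − 2| < δ implies |(-6z - 2) + 14| < ϵ.
Since (-6z - 2) + 14 = -6(z − 2), we have |(-6z - 2) + 14| = 6|z − 2|.
So 6|z − 2| < ϵ exactly when |z − 2| < ϵ/6.
Choosing δ = ϵ/6 gives |(-6z - 2) + 14| = 6|z − 2| < ϵ whenever |z − 2| < δ.

δ = ϵ/6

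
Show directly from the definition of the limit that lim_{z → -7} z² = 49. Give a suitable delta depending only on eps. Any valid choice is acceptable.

delta = min(2, eps/16)

Let eps > 0 be given. We seek delta > 0 with 0 < |z + 7| < delta ⇒ |z² − 49| < eps.
Factor: z² − 49 = (z + 7)(z - 7), so |z² − 49| = |z + 7|·|z - 7|.
Restrict delta ≤ 2. Then |z + 7| < 2 gives |z| < 9, so by the triangle inequality |z - 7| ≤ 9 + 7 = 16.
Hence |z² − 49| ≤ 16|z + 7|, which is < eps once |z + 7| < eps/16.
Take delta = min(2, eps/16). If 0 < |z + 7| < delta then both bounds hold and |z² − 49| ≤ 16|z + 7| < 16·(eps/16) = eps.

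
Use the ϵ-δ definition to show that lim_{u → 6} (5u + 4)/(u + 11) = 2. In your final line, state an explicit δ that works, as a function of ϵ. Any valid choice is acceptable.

δ = min(17/2, (17/6)ϵ)

Suppose ϵ > 0. We want δ > 0 with 0 < |u − 6| < δ ⇒ |(5u + 4)/(u + 11) − 2| < ϵ.
Combining over a common denominator, (5u + 4)/(u + 11) − 2 = [(5u + 4)·17 − 34·(u + 11)] / [17·(u + 11)] = 51(u − 6) / (17(u + 11)).
So |(5u + 4)/(u + 11) − 2| = 51|u − 6| / (17·|u + 11|).
Require δ ≤ 17/2, so |u + 11| ≥ |17| − |u − 6| > 17 − 17/2 = 17/2.
Hence |(5u + 4)/(u + 11) − 2| < 51|u − 6|/(17·(17/2)) = (6/17)|u − 6|, which is < ϵ once |u − 6| < (17/6)ϵ.
Take δ = min(17/2, (17/6)ϵ). Then 0 < |u − 6| < δ forces both bounds, so |(5u + 4)/(u + 11) − 2| < ϵ.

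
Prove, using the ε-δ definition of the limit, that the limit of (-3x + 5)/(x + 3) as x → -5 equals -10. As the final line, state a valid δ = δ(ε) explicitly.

δ = min(1, (1/7)ε)

Suppose ε > 0. We want δ > 0 with 0 < |x + 5| < δ ⇒ |(-3x + 5)/(x + 3) + 10| < ε.
Combining over a common denominator, (-3x + 5)/(x + 3) + 10 = [(-3x + 5)·(-2) − 20·(x + 3)] / [(-2)·(x + 3)] = -14(x + 5) / ((-2)(x + 3)).
So |(-3x + 5)/(x + 3) + 10| = 14|x + 5| / (2·|x + 3|).
Restrict δ ≤ 1. Then |x + 5| < 1 gives |x + 3| = |(x + 5) + (-2)| ≥ 2 − 1 = 1.
Hence |(-3x + 5)/(x + 3) + 10| < 14|x + 5|/(2·1) = 7|x + 5|, which is < ε once |x + 5| < (1/7)ε.
Take δ = min(1, (1/7)ε). Then 0 < |x + 5| < δ forces both bounds, so |(-3x + 5)/(x + 3) + 10| < ε.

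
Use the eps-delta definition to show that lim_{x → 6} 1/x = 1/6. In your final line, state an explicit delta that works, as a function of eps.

delta = min(3, 18eps)

Fix eps > 0. We seek delta > 0 such that 0 < |x − 6| < delta implies |1/x − (1/6)| < eps.
|1/x − (1/6)| = |6 − x|/(6·|x|) = |x − 6|/(6|x|).
Restrict delta ≤ 3. Then |x − 6| < 3 gives |x| > 3, so 6|x| > 18.
Then |1/x − (1/6)| < |x − 6|/18, which is < eps when |x − 6| < 18eps.
Take delta = min(3, 18eps). Then 0 < |x − 6| < delta gives both |x − 6| < 3 and |x − 6| < 18eps, so |1/x − (1/6)| < eps.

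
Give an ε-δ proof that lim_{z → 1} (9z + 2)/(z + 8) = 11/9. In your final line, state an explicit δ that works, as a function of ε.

δ = min(9/2, (81/140)ε)

Let ε > 0 be given. We want δ > 0 with 0 < |z − 1| < δ ⇒ |(9z + 2)/(z + 8) − (11/9)| < ε.
Combining over a common denominator, (9z + 2)/(z + 8) − (11/9) = [(9z + 2)·9 − 11·(z + 8)] / [9·(z + 8)] = 70(z − 1) / (9(z + 8)).
So |(9z + 2)/(z + 8) − (11/9)| = 70|z − 1| / (9·|z + 8|).
Restrict δ ≤ 9/2. Then |z − 1| < 9/2 gives |z + 8| = |(z − 1) + 9| ≥ 9 − 9/2 = 9/2.
Hence |(9z + 2)/(z + 8) − (11/9)| < 70|z − 1|/(9·(9/2)) = (140/81)|z − 1|, which is < ε once |z − 1| < (81/140)ε.
Take δ = min(9/2, (81/140)ε). Then 0 < |z − 1| < δ forces both bounds, so |(9z + 2)/(z + 8) − (11/9)| < ε.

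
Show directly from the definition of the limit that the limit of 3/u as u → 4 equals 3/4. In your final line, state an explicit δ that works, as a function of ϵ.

Let ϵ > 0 be given. We seek δ > 0 such that 0 < |u − 4| < δ implies |3/u − (3/4)| < ϵ.
|3/u − (3/4)| = 3·|4 − u|/(4·|u|) = 3|u − 4|/(4|u|).
Require δ ≤ 2 so that |u| > 4 − 2 = 2, hence 4|u| > 8.
Then |3/u − (3/4)| < 3|u − 4|/8, which is < ϵ when |u − 4| < (8/3)ϵ.
Take δ = min(2, (8/3)ϵ). Then 0 < |u − 4| < δ gives both |u − 4| < 2 and |u − 4| < (8/3)ϵ, so |3/u − (3/4)| < ϵ.

δ = min(2, (8/3)ϵ)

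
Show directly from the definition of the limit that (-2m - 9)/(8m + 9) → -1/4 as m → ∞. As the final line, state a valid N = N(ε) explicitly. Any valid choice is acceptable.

N = (27/32)/ε

Let ε > 0. For m ≥ 1, |(-2m - 9)/(8m + 9) + 1/4| = |-54|/(8(8m + 9)) = 54/(8(8m + 9)).
Since 8m + 9 ≥ 8m for m ≥ 1, this is ≤ 54/(8·8m) = (27/32)/m.
So |(-2m - 9)/(8m + 9) + 1/4| < ε whenever m > (27/32)/ε.
Take N = (27/32)/ε. If m > N then |(-2m - 9)/(8m + 9) + 1/4| ≤ (27/32)/m < ε.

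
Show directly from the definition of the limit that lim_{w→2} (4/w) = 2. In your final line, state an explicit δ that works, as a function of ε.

δ = min(1, (1/2)ε)

Fix ε > 0. We seek δ > 0 such that 0 < |w − 2| < δ implies |4/w − 2| < ε.
|4/w − 2| = 4·|2 − w|/(2·|w|) = 4|w − 2|/(2|w|).
Restrict δ ≤ 1. Then |w − 2| < 1 gives |w| > 1, so 2|w| > 2.
Then |4/w − 2| < 4|w − 2|/2, which is < ε when |w − 2| < (1/2)ε.
Take δ = min(1, (1/2)ε). Then 0 < |w − 2| < δ gives both |w − 2| < 1 and |w − 2| < (1/2)ε, so |4/w − 2| < ε.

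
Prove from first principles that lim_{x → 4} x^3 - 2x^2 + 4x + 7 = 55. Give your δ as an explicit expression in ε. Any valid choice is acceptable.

δ = min(1, ε/47)

Let ε > 0 be given. We want δ > 0 such that 0 < |x − 4| < δ implies |(x^3 - 2x^2 + 4x + 7) − 55| < ε.
(x^3 - 2x^2 + 4x + 7) − 55 = x^3 - 2x^2 + 4x - 48 = (x − 4)(x^2 + 2x + 12).
So |(x^3 - 2x^2 + 4x + 7) − 55| = |x − 4|·|x^2 + 2x + 12|.
Assume first that |x − 4| < 1, so |x| < 5. Then |x^2 + 2x + 12| ≤ 5^2 + 2·5 + 12 = 47.
Hence |(x^3 - 2x^2 + 4x + 7) − 55| ≤ 47|x − 4| < ε provided |x − 4| < ε/47.
Take δ = min(1, ε/47). Then 0 < |x − 4| < δ gives both |x − 4| < 1 and |x − 4| < ε/47, so |(x^3 - 2x^2 + 4x + 7) − 55| < ε.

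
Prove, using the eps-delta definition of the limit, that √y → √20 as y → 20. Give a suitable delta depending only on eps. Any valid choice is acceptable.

delta = min(20, √20·eps)

Let eps > 0 be given. We want delta > 0 such that 0 < |y − 20| < delta implies |√y − √20| < eps.
Rationalise: √y − √20 = (y − 20)/(√y + √20), so |√y − √20| = |y − 20|/(√y + √20).
Restrict delta ≤ 20 so that |y − 20| < 20 forces y > 0, and then √y + √20 > √20.
Hence |√y − √20| < |y − 20|/√20, which is < eps once |y − 20| < √20·eps.
Take delta = min(20, √20·eps). If 0 < |y − 20| < delta then y > 0 and |√y − √20| < |y − 20|/√20 < eps.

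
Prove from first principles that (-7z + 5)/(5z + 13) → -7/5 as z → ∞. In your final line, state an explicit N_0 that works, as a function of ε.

Let ε > 0. We seek N_0 > 0 such that z > N_0 implies |(-7z + 5)/(5z + 13) + 7/5| < ε.
(-7z + 5)/(5z + 13) + 7/5 = (5(-7z + 5) − (-7)(5z + 13)) / (5(5z + 13)) = 116/(5(5z + 13)).
For z > 0 we have 5z + 13 > 5z, so |(-7z + 5)/(5z + 13) + 7/5| = 116/(5(5z + 13)) < 116/(5·5z) = (116/25)/z.
Thus |(-7z + 5)/(5z + 13) + 7/5| < ε whenever z > (116/25)/ε.
Take N_0 = (116/25)/ε. If z > N_0 then |(-7z + 5)/(5z + 13) + 7/5| < (116/25)/z < ε.

N_0 = (116/25)/ε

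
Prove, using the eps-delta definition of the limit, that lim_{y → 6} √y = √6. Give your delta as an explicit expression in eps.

Let eps > 0 be given. We want delta > 0 such that 0 < |y − 6| < delta implies |√y − √6| < eps.
Multiplying by the conjugate, |√y − √6| = |y − 6|/(√y + √6).
Restrict delta ≤ 6 so that |y − 6| < 6 forces y > 0, and then √y + √6 > √6.
Hence |√y − √6| < |y − 6|/√6, which is < eps once |y − 6| < √6·eps.
Take delta = min(6, √6·eps). If 0 < |y − 6| < delta then y > 0 and |√y − √6| < |y − 6|/√6 < eps.

delta = min(6, √6·eps)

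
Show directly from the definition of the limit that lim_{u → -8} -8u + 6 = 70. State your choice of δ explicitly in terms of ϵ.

Let ϵ > 0 be given. We need δ > 0 so that 0 < |u + 8| < δ implies |(-8u + 6) − 70| < ϵ.
Since (-8u + 6) − 70 = -8(u + 8), we have |(-8u + 6) − 70| = 8|u + 8|.
Thus it suffices that |u + 8| < ϵ/8.
Choosing δ = ϵ/8 gives |(-8u + 6) − 70| = 8|u + 8| < ϵ whenever |u + 8| < δ.

δ = ϵ/8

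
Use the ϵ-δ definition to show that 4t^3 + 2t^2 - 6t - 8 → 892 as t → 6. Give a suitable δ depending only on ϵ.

Fix ϵ > 0. We want δ > 0 such that 0 < |t − 6| < δ implies |(4t^3 + 2t^2 - 6t - 8) − 892| < ϵ.
(4t^3 + 2t^2 - 6t - 8) − 892 = 4t^3 + 2t^2 - 6t - 900 = (t − 6)(4t^2 + 26t + 150).
So |(4t^3 + 2t^2 - 6t - 8) − 892| = |t − 6|·|4t^2 + 26t + 150|.
Require δ ≤ 2. Then |t − 6| < 2 gives |t| < 8, and by the triangle inequality |4t^2 + 26t + 150| ≤ 4·8^2 + 26·8 + 150 = 614.
Hence |(4t^3 + 2t^2 - 6t - 8) − 892| ≤ 614|t − 6| < ϵ provided |t − 6| < ϵ/614.
Choosing δ = min(2, ϵ/614) ensures both conditions, hence |(4t^3 + 2t^2 - 6t - 8) − 892| < ϵ.

δ = min(2, ϵ/614)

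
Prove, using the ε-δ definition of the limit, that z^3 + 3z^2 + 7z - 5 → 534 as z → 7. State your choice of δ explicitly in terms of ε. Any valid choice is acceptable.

Fix ε > 0. We want δ > 0 such that 0 < |z − 7| < δ implies |(z^3 + 3z^2 + 7z - 5) − 534| < ε.
(z^3 + 3z^2 + 7z - 5) − 534 = z^3 + 3z^2 + 7z - 539 = (z − 7)(z^2 + 10z + 77).
So |(z^3 + 3z^2 + 7z - 5) − 534| = |z − 7|·|z^2 + 10z + 77|.
Assume first that |z − 7| < 2, so |z| < 9. Then |z^2 + 10z + 77| ≤ 9^2 + 10·9 + 77 = 248.
Hence |(z^3 + 3z^2 + 7z - 5) − 534| ≤ 248|z − 7| < ε provided |z − 7| < ε/248.
Choosing δ = min(2, ε/248) ensures both conditions, hence |(z^3 + 3z^2 + 7z - 5) − 534| < ε.

δ = min(2, ε/248)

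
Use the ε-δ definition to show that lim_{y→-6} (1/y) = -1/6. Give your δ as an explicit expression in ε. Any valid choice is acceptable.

δ = min(3, 18ε)

Fix ε > 0. We seek δ > 0 such that 0 < |y + 6| < δ implies |1/y + 1/6| < ε.
|1/y + 1/6| = |-6 − y|/(6·|y|) = |y + 6|/(6|y|).
Require δ ≤ 3 so that |y| > 6 − 3 = 3, hence 6|y| > 18.
Then |1/y + 1/6| < |y + 6|/18, which is < ε when |y + 6| < 18ε.
Take δ = min(3, 18ε). Then 0 < |y + 6| < δ gives both |y + 6| < 3 and |y + 6| < 18ε, so |1/y + 1/6| < ε.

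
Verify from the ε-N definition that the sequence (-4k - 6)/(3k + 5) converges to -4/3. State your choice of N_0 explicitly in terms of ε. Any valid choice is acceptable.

N_0 = (2/9)/ε

Fix ε > 0. For k ≥ 1, |(-4k - 6)/(3k + 5) + 4/3| = |2|/(3(3k + 5)) = 2/(3(3k + 5)).
Since 3k + 5 ≥ 3k for k ≥ 1, this is ≤ 2/(3·3k) = (2/9)/k.
So |(-4k - 6)/(3k + 5) + 4/3| < ε whenever k > (2/9)/ε.
Take N_0 = (2/9)/ε. If k > N_0 then |(-4k - 6)/(3k + 5) + 4/3| ≤ (2/9)/k < ε.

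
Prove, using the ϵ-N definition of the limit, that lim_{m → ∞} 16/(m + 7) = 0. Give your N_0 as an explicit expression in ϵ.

N_0 = 16/ϵ

Suppose ϵ > 0. For m ≥ 1, |16/(m + 7) − 0| = 16/(m + 7) ≤ 16/m.
We need 16/m < ϵ, i.e. m > 16/ϵ.
Take N_0 = 16/ϵ. If m > N_0 then |16/(m + 7)| ≤ 16/m < ϵ.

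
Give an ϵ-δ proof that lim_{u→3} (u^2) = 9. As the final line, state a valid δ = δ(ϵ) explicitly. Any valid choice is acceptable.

Fix ϵ > 0. We seek δ > 0 with 0 < |u − 3| < δ ⇒ |u^2 − 9| < ϵ.
Factor: u^2 − 9 = (u − 3)(u + 3), so |u^2 − 9| = |u − 3|·|u + 3|.
Restrict δ ≤ 1. Then |u − 3| < 1 gives |u| < 4, so by the triangle inequality |u + 3| ≤ 4 + 3 = 7.
Hence |u^2 − 9| ≤ 7|u − 3|, which is < ϵ once |u − 3| < ϵ/7.
Take δ = min(1, ϵ/7). If 0 < |u − 3| < δ then both bounds hold and |u^2 − 9| ≤ 7|u − 3| < 7·(ϵ/7) = ϵ.

δ = min(1, ϵ/7)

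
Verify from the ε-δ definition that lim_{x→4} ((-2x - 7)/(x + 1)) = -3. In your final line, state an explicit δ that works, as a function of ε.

Suppose ε > 0. We want δ > 0 with 0 < |x − 4| < δ ⇒ |(-2x - 7)/(x + 1) + 3| < ε.
Combining over a common denominator, (-2x - 7)/(x + 1) + 3 = [(-2x - 7)·5 − (-15)·(x + 1)] / [5·(x + 1)] = 5(x − 4) / (5(x + 1)).
So |(-2x - 7)/(x + 1) + 3| = 5|x − 4| / (5·|x + 1|).
Restrict δ ≤ 5/2. Then |x − 4| < 5/2 gives |x + 1| = |(x − 4) + 5| ≥ 5 − 5/2 = 5/2.
Hence |(-2x - 7)/(x + 1) + 3| < 5|x − 4|/(5·(5/2)) = (2/5)|x − 4|, which is < ε once |x − 4| < (5/2)ε.
Take δ = min(5/2, (5/2)ε). Then 0 < |x − 4| < δ forces both bounds, so |(-2x - 7)/(x + 1) + 3| < ε.

δ = min(5/2, (5/2)ε)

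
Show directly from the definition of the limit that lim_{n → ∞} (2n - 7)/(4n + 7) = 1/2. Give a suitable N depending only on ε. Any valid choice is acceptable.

N = (21/8)/ε

Suppose ε > 0. For n ≥ 1, |(2n - 7)/(4n + 7) − (1/2)| = |-42|/(4(4n + 7)) = 42/(4(4n + 7)).
Since 4n + 7 ≥ 4n for n ≥ 1, this is ≤ 42/(4·4n) = (21/8)/n.
So |(2n - 7)/(4n + 7) − (1/2)| < ε whenever n > (21/8)/ε.
Take N = (21/8)/ε. If n > N then |(2n - 7)/(4n + 7) − (1/2)| ≤ (21/8)/n < ε.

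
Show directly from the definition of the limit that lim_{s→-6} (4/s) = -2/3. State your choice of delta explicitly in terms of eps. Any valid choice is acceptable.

Fix eps > 0. We seek delta > 0 such that 0 < |s + 6| < delta implies |4/s + 2/3| < eps.
|4/s + 2/3| = 4·|-6 − s|/(6·|s|) = 4|s + 6|/(6|s|).
Require delta ≤ 3 so that |s| > 6 − 3 = 3, hence 6|s| > 18.
Then |4/s + 2/3| < 4|s + 6|/18, which is < eps when |s + 6| < (9/2)eps.
Take delta = min(3, (9/2)eps). Then 0 < |s + 6| < delta gives both |s + 6| < 3 and |s + 6| < (9/2)eps, so |4/s + 2/3| < eps.

delta = min(3, (9/2)eps)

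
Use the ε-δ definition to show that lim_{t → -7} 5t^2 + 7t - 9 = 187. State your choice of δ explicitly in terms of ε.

δ = min(2, ε/73)

Let ε > 0. We want δ > 0 such that 0 < |t + 7| < δ implies |(5t^2 + 7t - 9) − 187| < ε.
(5t^2 + 7t - 9) − 187 = 5t^2 + 7t - 196 = (t + 7)(5t - 28).
So |(5t^2 + 7t - 9) − 187| = |t + 7|·|5t - 28|.
Require δ ≤ 2. Then |t + 7| < 2 gives |t| < 9, and by the triangle inequality |5t - 28| ≤ 5·9 + 28 = 73.
Hence |(5t^2 + 7t - 9) − 187| ≤ 73|t + 7| < ε provided |t + 7| < ε/73.
Take δ = min(2, ε/73). Then 0 < |t + 7| < δ gives both |t + 7| < 2 and |t + 7| < ε/73, so |(5t^2 + 7t - 9) − 187| < ε.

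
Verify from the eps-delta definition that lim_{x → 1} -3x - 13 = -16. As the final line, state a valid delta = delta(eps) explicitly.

delta = eps/3

Suppose eps > 0. We need delta > 0 so that 0 < |x − 1| < delta implies |(-3x - 13) + 16| < eps.
Since (-3x - 13) + 16 = -3(x − 1), we have |(-3x - 13) + 16| = 3|x − 1|.
So 3|x − 1| < eps exactly when |x − 1| < eps/3.
Choosing delta = eps/3 gives |(-3x - 13) + 16| = 3|x − 1| < eps whenever |x − 1| < delta.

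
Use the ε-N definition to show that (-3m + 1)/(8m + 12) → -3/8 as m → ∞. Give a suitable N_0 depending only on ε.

N_0 = (11/16)/ε

Let ε > 0. For m ≥ 1, |(-3m + 1)/(8m + 12) + 3/8| = |44|/(8(8m + 12)) = 44/(8(8m + 12)).
Since 8m + 12 ≥ 8m for m ≥ 1, this is ≤ 44/(8·8m) = (11/16)/m.
So |(-3m + 1)/(8m + 12) + 3/8| < ε whenever m > (11/16)/ε.
Take N_0 = (11/16)/ε. If m > N_0 then |(-3m + 1)/(8m + 12) + 3/8| ≤ (11/16)/m < ε.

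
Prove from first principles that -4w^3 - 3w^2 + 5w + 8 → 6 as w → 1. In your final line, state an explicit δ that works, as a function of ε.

Let ε > 0. We want δ > 0 such that 0 < |w − 1| < δ implies |(-4w^3 - 3w^2 + 5w + 8) − 6| < ε.
(-4w^3 - 3w^2 + 5w + 8) − 6 = -4w^3 - 3w^2 + 5w + 2 = (w − 1)(-4w^2 - 7w - 2).
So |(-4w^3 - 3w^2 + 5w + 8) − 6| = |w − 1|·|-4w^2 - 7w - 2|.
Require δ ≤ 2. Then |w − 1| < 2 gives |w| < 3, and by the triangle inequality |-4w^2 - 7w - 2| ≤ 4·3^2 + 7·3 + 2 = 59.
Hence |(-4w^3 - 3w^2 + 5w + 8) − 6| ≤ 59|w − 1| < ε provided |w − 1| < ε/59.
Choosing δ = min(2, ε/59) ensures both conditions, hence |(-4w^3 - 3w^2 + 5w + 8) − 6| < ε.

δ = min(2, ε/59)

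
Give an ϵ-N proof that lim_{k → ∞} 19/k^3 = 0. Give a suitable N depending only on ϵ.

Fix ϵ > 0. For k ≥ 1, |19/k^3 − 0| = 19/k^3.
19/k^3 < ϵ ⇔ k^3 > 19/ϵ ⇔ k > (19/ϵ)^{1/3}.
Take N = (19/ϵ)^{1/3}. Then k > N implies 19/k^3 < ϵ.

N = (19/ϵ)^{1/3}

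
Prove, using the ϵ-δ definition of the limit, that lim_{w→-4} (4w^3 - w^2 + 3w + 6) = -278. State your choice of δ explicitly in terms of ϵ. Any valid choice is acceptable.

δ = min(1, ϵ/256)

Suppose ϵ > 0. We want δ > 0 such that 0 < |w + 4| < δ implies |(4w^3 - w^2 + 3w + 6) + 278| < ϵ.
(4w^3 - w^2 + 3w + 6) + 278 = 4w^3 - w^2 + 3w + 284 = (w + 4)(4w^2 - 17w + 71).
So |(4w^3 - w^2 + 3w + 6) + 278| = |w + 4|·|4w^2 - 17w + 71|.
Assume first that |w + 4| < 1, so |w| < 5. Then |4w^2 - 17w + 71| ≤ 4·5^2 + 17·5 + 71 = 256.
Hence |(4w^3 - w^2 + 3w + 6) + 278| ≤ 256|w + 4| < ϵ provided |w + 4| < ϵ/256.
Take δ = min(1, ϵ/256). Then 0 < |w + 4| < δ gives both |w + 4| < 1 and |w + 4| < ϵ/256, so |(4w^3 - w^2 + 3w + 6) + 278| < ϵ.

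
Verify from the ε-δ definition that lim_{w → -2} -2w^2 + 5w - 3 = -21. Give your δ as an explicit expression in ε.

δ = min(1, ε/15)

Fix ε > 0. We want δ > 0 such that 0 < |w + 2| < δ implies |(-2w^2 + 5w - 3) + 21| < ε.
(-2w^2 + 5w - 3) + 21 = -2w^2 + 5w + 18 = (w + 2)(-2w + 9).
So |(-2w^2 + 5w - 3) + 21| = |w + 2|·|-2w + 9|.
Require δ ≤ 1. Then |w + 2| < 1 gives |w| < 3, and by the triangle inequality |-2w + 9| ≤ 2·3 + 9 = 15.
Hence |(-2w^2 + 5w - 3) + 21| ≤ 15|w + 2| < ε provided |w + 2| < ε/15.
Take δ = min(1, ε/15). Then 0 < |w + 2| < δ gives both |w + 2| < 1 and |w + 2| < ε/15, so |(-2w^2 + 5w - 3) + 21| < ε.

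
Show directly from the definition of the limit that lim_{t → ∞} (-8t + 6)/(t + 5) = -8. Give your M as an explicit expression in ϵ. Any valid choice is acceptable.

M = 46/ϵ

Suppose ϵ > 0. We seek M > 0 such that t > M implies |(-8t + 6)/(t + 5) + 8| < ϵ.
(-8t + 6)/(t + 5) + 8 = ((-8t + 6) − (-8)(t + 5)) / ((t + 5)) = 46/((t + 5)).
For t > 0 we have t + 5 > t, so |(-8t + 6)/(t + 5) + 8| = 46/((t + 5)) < 46/(t) = 46/t.
Thus |(-8t + 6)/(t + 5) + 8| < ϵ whenever t > 46/ϵ.
Take M = 46/ϵ. If t > M then |(-8t + 6)/(t + 5) + 8| < 46/t < ϵ.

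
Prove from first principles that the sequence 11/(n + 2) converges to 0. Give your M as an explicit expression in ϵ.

M = 11/ϵ

Fix ϵ > 0. For n ≥ 1, |11/(n + 2) − 0| = 11/(n + 2) ≤ 11/n.
We need 11/n < ϵ, i.e. n > 11/ϵ.
Take M = 11/ϵ. If n > M then |11/(n + 2)| ≤ 11/n < ϵ.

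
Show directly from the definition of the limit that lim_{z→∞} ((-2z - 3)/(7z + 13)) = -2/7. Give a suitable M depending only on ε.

Let ε > 0 be given. We seek M > 0 such that z > M implies |(-2z - 3)/(7z + 13) + 2/7| < ε.
(-2z - 3)/(7z + 13) + 2/7 = (7(-2z - 3) − (-2)(7z + 13)) / (7(7z + 13)) = 5/(7(7z + 13)).
For z > 0 we have 7z + 13 > 7z, so |(-2z - 3)/(7z + 13) + 2/7| = 5/(7(7z + 13)) < 5/(7·7z) = (5/49)/z.
Thus |(-2z - 3)/(7z + 13) + 2/7| < ε whenever z > (5/49)/ε.
Take M = (5/49)/ε. If z > M then |(-2z - 3)/(7z + 13) + 2/7| < (5/49)/z < ε.

M = (5/49)/ε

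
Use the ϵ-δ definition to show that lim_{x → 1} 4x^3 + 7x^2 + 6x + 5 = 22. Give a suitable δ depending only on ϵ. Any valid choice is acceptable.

δ = min(1, ϵ/55)

Let ϵ > 0 be given. We want δ > 0 such that 0 < |x − 1| < δ implies |(4x^3 + 7x^2 + 6x + 5) − 22| < ϵ.
(4x^3 + 7x^2 + 6x + 5) − 22 = 4x^3 + 7x^2 + 6x - 17 = (x − 1)(4x^2 + 11x + 17).
So |(4x^3 + 7x^2 + 6x + 5) − 22| = |x − 1|·|4x^2 + 11x + 17|.
Assume first that |x − 1| < 1, so |x| < 2. Then |4x^2 + 11x + 17| ≤ 4·2^2 + 11·2 + 17 = 55.
Hence |(4x^3 + 7x^2 + 6x + 5) − 22| ≤ 55|x − 1| < ϵ provided |x − 1| < ϵ/55.
Choosing δ = min(1, ϵ/55) ensures both conditions, hence |(4x^3 + 7x^2 + 6x + 5) − 22| < ϵ.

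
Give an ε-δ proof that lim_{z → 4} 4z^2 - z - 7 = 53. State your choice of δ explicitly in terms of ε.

δ = min(1, ε/35)

Let ε > 0. We want δ > 0 such that 0 < |z − 4| < δ implies |(4z^2 - z - 7) − 53| < ε.
(4z^2 - z - 7) − 53 = 4z^2 - z - 60 = (z − 4)(4z + 15).
So |(4z^2 - z - 7) − 53| = |z − 4|·|4z + 15|.
Assume first that |z − 4| < 1, so |z| < 5. Then |4z + 15| ≤ 4·5 + 15 = 35.
Hence |(4z^2 - z - 7) − 53| ≤ 35|z − 4| < ε provided |z − 4| < ε/35.
Take δ = min(1, ε/35). Then 0 < |z − 4| < δ gives both |z − 4| < 1 and |z − 4| < ε/35, so |(4z^2 - z - 7) − 53| < ε.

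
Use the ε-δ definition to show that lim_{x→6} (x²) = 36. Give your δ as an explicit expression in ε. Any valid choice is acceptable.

Let ε > 0 be given. We seek δ > 0 with 0 < |x − 6| < δ ⇒ |x² − 36| < ε.
Factor: x² − 36 = (x − 6)(x + 6), so |x² − 36| = |x − 6|·|x + 6|.
Restrict δ ≤ 1. Then |x − 6| < 1 gives |x| < 7, so by the triangle inequality |x + 6| ≤ 7 + 6 = 13.
Hence |x² − 36| ≤ 13|x − 6|, which is < ε once |x − 6| < ε/13.
Take δ = min(1, ε/13). If 0 < |x − 6| < δ then both bounds hold and |x² − 36| ≤ 13|x − 6| < 13·(ε/13) = ε.

δ = min(1, ε/13)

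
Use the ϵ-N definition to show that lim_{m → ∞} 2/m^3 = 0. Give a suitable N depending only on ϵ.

Fix ϵ > 0. For m ≥ 1, |2/m^3 − 0| = 2/m^3.
2/m^3 < ϵ ⇔ m^3 > 2/ϵ ⇔ m > (2/ϵ)^{1/3}.
Take N = (2/ϵ)^{1/3}. Then m > N implies 2/m^3 < ϵ.

N = (2/ϵ)^{1/3}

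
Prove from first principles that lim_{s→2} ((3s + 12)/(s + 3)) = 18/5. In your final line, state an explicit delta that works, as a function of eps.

Let eps > 0 be given. We want delta > 0 with 0 < |s − 2| < delta ⇒ |(3s + 12)/(s + 3) − (18/5)| < eps.
Combining over a common denominator, (3s + 12)/(s + 3) − (18/5) = [(3s + 12)·5 − 18·(s + 3)] / [5·(s + 3)] = -3(s − 2) / (5(s + 3)).
So |(3s + 12)/(s + 3) − (18/5)| = 3|s − 2| / (5·|s + 3|).
Require delta ≤ 5/2, so |s + 3| ≥ |5| − |s − 2| > 5 − 5/2 = 5/2.
Hence |(3s + 12)/(s + 3) − (18/5)| < 3|s − 2|/(5·(5/2)) = (6/25)|s − 2|, which is < eps once |s − 2| < (25/6)eps.
Take delta = min(5/2, (25/6)eps). Then 0 < |s − 2| < delta forces both bounds, so |(3s + 12)/(s + 3) − (18/5)| < eps.

delta = min(5/2, (25/6)eps)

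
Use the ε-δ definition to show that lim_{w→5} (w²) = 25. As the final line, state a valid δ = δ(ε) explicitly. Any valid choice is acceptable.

Fix ε > 0. We seek δ > 0 with 0 < |w − 5| < δ ⇒ |w² − 25| < ε.
Factor: w² − 25 = (w − 5)(w + 5), so |w² − 25| = |w − 5|·|w + 5|.
Restrict δ ≤ 2. Then |w − 5| < 2 gives |w| < 7, so by the triangle inequality |w + 5| ≤ 7 + 5 = 12.
Hence |w² − 25| ≤ 12|w − 5|, which is < ε once |w − 5| < ε/12.
Take δ = min(2, ε/12). If 0 < |w − 5| < δ then both bounds hold and |w² − 25| ≤ 12|w − 5| < 12·(ε/12) = ε.

δ = min(2, ε/12)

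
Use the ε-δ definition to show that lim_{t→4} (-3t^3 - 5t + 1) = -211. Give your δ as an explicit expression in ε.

δ = min(2, ε/233)

Let ε > 0 be given. We want δ > 0 such that 0 < |t − 4| < δ implies |(-3t^3 - 5t + 1) + 211| < ε.
(-3t^3 - 5t + 1) + 211 = -3t^3 - 5t + 212 = (t − 4)(-3t^2 - 12t - 53).
So |(-3t^3 - 5t + 1) + 211| = |t − 4|·|-3t^2 - 12t - 53|.
Require δ ≤ 2. Then |t − 4| < 2 gives |t| < 6, and by the triangle inequality |-3t^2 - 12t - 53| ≤ 3·6^2 + 12·6 + 53 = 233.
Hence |(-3t^3 - 5t + 1) + 211| ≤ 233|t − 4| < ε provided |t − 4| < ε/233.
Take δ = min(2, ε/233). Then 0 < |t − 4| < δ gives both |t − 4| < 2 and |t − 4| < ε/233, so |(-3t^3 - 5t + 1) + 211| < ε.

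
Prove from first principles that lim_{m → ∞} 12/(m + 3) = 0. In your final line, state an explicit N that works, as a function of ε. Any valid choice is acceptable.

N = 12/ε

Let ε > 0. For m ≥ 1, |12/(m + 3) − 0| = 12/(m + 3) ≤ 12/m.
We need 12/m < ε, i.e. m > 12/ε.
Take N = 12/ε. If m > N then |12/(m + 3)| ≤ 12/m < ε.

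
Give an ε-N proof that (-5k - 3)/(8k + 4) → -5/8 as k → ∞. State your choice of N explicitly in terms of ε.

N = (1/16)/ε

Fix ε > 0. For k ≥ 1, |(-5k - 3)/(8k + 4) + 5/8| = |-4|/(8(8k + 4)) = 4/(8(8k + 4)).
Since 8k + 4 ≥ 8k for k ≥ 1, this is ≤ 4/(8·8k) = (1/16)/k.
So |(-5k - 3)/(8k + 4) + 5/8| < ε whenever k > (1/16)/ε.
Take N = (1/16)/ε. If k > N then |(-5k - 3)/(8k + 4) + 5/8| ≤ (1/16)/k < ε.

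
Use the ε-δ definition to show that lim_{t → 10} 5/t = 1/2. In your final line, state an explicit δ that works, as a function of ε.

Suppose ε > 0. We seek δ > 0 such that 0 < |t − 10| < δ implies |5/t − (1/2)| < ε.
|5/t − (1/2)| = 5·|10 − t|/(10·|t|) = 5|t − 10|/(10|t|).
Restrict δ ≤ 5. Then |t − 10| < 5 gives |t| > 5, so 10|t| > 50.
Then |5/t − (1/2)| < 5|t − 10|/50, which is < ε when |t − 10| < 10ε.
Take δ = min(5, 10ε). Then 0 < |t − 10| < δ gives both |t − 10| < 5 and |t − 10| < 10ε, so |5/t − (1/2)| < ε.

δ = min(5, 10ε)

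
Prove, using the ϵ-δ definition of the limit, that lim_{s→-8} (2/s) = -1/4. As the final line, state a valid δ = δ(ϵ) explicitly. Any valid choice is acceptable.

δ = min(4, 16ϵ)

Let ϵ > 0. We seek δ > 0 such that 0 < |s + 8| < δ implies |2/s + 1/4| < ϵ.
|2/s + 1/4| = 2·|-8 − s|/(8·|s|) = 2|s + 8|/(8|s|).
Restrict δ ≤ 4. Then |s + 8| < 4 gives |s| > 4, so 8|s| > 32.
Then |2/s + 1/4| < 2|s + 8|/32, which is < ϵ when |s + 8| < 16ϵ.
Take δ = min(4, 16ϵ). Then 0 < |s + 8| < δ gives both |s + 8| < 4 and |s + 8| < 16ϵ, so |2/s + 1/4| < ϵ.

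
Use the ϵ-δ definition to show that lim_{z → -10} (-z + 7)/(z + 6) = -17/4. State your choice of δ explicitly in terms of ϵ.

δ = min(2, (8/13)ϵ)

Suppose ϵ > 0. We want δ > 0 with 0 < |z + 10| < δ ⇒ |(-z + 7)/(z + 6) + 17/4| < ϵ.
Combining over a common denominator, (-z + 7)/(z + 6) + 17/4 = [(-z + 7)·(-4) − 17·(z + 6)] / [(-4)·(z + 6)] = -13(z + 10) / ((-4)(z + 6)).
So |(-z + 7)/(z + 6) + 17/4| = 13|z + 10| / (4·|z + 6|).
Require δ ≤ 2, so |z + 6| ≥ |-4| − |z + 10| > 4 − 2 = 2.
Hence |(-z + 7)/(z + 6) + 17/4| < 13|z + 10|/(4·2) = (13/8)|z + 10|, which is < ϵ once |z + 10| < (8/13)ϵ.
Take δ = min(2, (8/13)ϵ). Then 0 < |z + 10| < δ forces both bounds, so |(-z + 7)/(z + 6) + 17/4| < ϵ.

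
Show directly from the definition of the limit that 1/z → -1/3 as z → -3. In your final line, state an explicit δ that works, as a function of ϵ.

δ = min(3/2, (9/2)ϵ)

Let ϵ > 0. We seek δ > 0 such that 0 < |z + 3| < δ implies |1/z + 1/3| < ϵ.
|1/z + 1/3| = |-3 − z|/(3·|z|) = |z + 3|/(3|z|).
Restrict δ ≤ 3/2. Then |z + 3| < 3/2 gives |z| > 3/2, so 3|z| > 9/2.
Then |1/z + 1/3| < |z + 3|/(9/2), which is < ϵ when |z + 3| < (9/2)ϵ.
Take δ = min(3/2, (9/2)ϵ). Then 0 < |z + 3| < δ gives both |z + 3| < 3/2 and |z + 3| < (9/2)ϵ, so |1/z + 1/3| < ϵ.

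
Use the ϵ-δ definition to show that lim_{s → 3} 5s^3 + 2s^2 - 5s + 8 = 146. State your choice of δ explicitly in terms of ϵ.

δ = min(2, ϵ/256)

Let ϵ > 0 be given. We want δ > 0 such that 0 < |s − 3| < δ implies |(5s^3 + 2s^2 - 5s + 8) − 146| < ϵ.
(5s^3 + 2s^2 - 5s + 8) − 146 = 5s^3 + 2s^2 - 5s - 138 = (s − 3)(5s^2 + 17s + 46).
So |(5s^3 + 2s^2 - 5s + 8) − 146| = |s − 3|·|5s^2 + 17s + 46|.
Assume first that |s − 3| < 2, so |s| < 5. Then |5s^2 + 17s + 46| ≤ 5·5^2 + 17·5 + 46 = 256.
Hence |(5s^3 + 2s^2 - 5s + 8) − 146| ≤ 256|s − 3| < ϵ provided |s − 3| < ϵ/256.
Take δ = min(2, ϵ/256). Then 0 < |s − 3| < δ gives both |s − 3| < 2 and |s − 3| < ϵ/256, so |(5s^3 + 2s^2 - 5s + 8) − 146| < ϵ.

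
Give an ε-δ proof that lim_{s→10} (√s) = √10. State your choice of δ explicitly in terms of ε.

Suppose ε > 0. We want δ > 0 such that 0 < |s − 10| < δ implies |√s − √10| < ε.
Multiplying by the conjugate, |√s − √10| = |s − 10|/(√s + √10).
Restrict δ ≤ 10 so that |s − 10| < 10 forces s > 0, and then √s + √10 > √10.
Hence |√s − √10| < |s − 10|/√10, which is < ε once |s − 10| < √10·ε.
Take δ = min(10, √10·ε). If 0 < |s − 10| < δ then s > 0 and |√s − √10| < |s − 10|/√10 < ε.

δ = min(10, √10·ε)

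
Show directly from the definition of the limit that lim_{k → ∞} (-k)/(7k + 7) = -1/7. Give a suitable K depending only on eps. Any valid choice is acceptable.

K = (1/7)/eps

Let eps > 0 be given. For k ≥ 1, |(-k)/(7k + 7) + 1/7| = |7|/(7(7k + 7)) = 7/(7(7k + 7)).
Since 7k + 7 ≥ 7k for k ≥ 1, this is ≤ 7/(7·7k) = (1/7)/k.
So |(-k)/(7k + 7) + 1/7| < eps whenever k > (1/7)/eps.
Take K = (1/7)/eps. If k > K then |(-k)/(7k + 7) + 1/7| ≤ (1/7)/k < eps.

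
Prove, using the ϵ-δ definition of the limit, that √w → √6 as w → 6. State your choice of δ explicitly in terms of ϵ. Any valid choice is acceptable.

Let ϵ > 0 be given. We want δ > 0 such that 0 < |w − 6| < δ implies |√w − √6| < ϵ.
Rationalise: √w − √6 = (w − 6)/(√w + √6), so |√w − √6| = |w − 6|/(√w + √6).
Restrict δ ≤ 6 so that |w − 6| < 6 forces w > 0, and then √w + √6 > √6.
Hence |√w − √6| < |w − 6|/√6, which is < ϵ once |w − 6| < √6·ϵ.
Take δ = min(6, √6·ϵ). If 0 < |w − 6| < δ then w > 0 and |√w − √6| < |w − 6|/√6 < ϵ.

δ = min(6, √6·ϵ)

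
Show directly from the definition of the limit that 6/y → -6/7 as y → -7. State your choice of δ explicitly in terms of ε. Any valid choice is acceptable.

δ = min(7/2, (49/12)ε)

Let ε > 0. We seek δ > 0 such that 0 < |y + 7| < δ implies |6/y + 6/7| < ε.
|6/y + 6/7| = 6·|-7 − y|/(7·|y|) = 6|y + 7|/(7|y|).
Restrict δ ≤ 7/2. Then |y + 7| < 7/2 gives |y| > 7/2, so 7|y| > 49/2.
Then |6/y + 6/7| < 6|y + 7|/(49/2), which is < ε when |y + 7| < (49/12)ε.
Take δ = min(7/2, (49/12)ε). Then 0 < |y + 7| < δ gives both |y + 7| < 7/2 and |y + 7| < (49/12)ε, so |6/y + 6/7| < ε.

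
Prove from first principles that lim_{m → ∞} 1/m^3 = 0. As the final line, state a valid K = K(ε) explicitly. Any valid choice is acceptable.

Fix ε > 0. For m ≥ 1, |1/m^3 − 0| = 1/m^3.
1/m^3 < ε ⇔ m^3 > 1/ε ⇔ m > (1/ε)^{1/3}.
Take K = (1/ε)^{1/3}. Then m > K implies 1/m^3 < ε.

K = (1/ε)^{1/3}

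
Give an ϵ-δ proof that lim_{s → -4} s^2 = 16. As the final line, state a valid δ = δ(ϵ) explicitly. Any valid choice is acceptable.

δ = min(1, ϵ/9)

Suppose ϵ > 0. We seek δ > 0 with 0 < |s + 4| < δ ⇒ |s^2 − 16| < ϵ.
Factor: s^2 − 16 = (s + 4)(s - 4), so |s^2 − 16| = |s + 4|·|s - 4|.
Restrict δ ≤ 1. Then |s + 4| < 1 gives |s| < 5, so by the triangle inequality |s - 4| ≤ 5 + 4 = 9.
Hence |s^2 − 16| ≤ 9|s + 4|, which is < ϵ once |s + 4| < ϵ/9.
Take δ = min(1, ϵ/9). If 0 < |s + 4| < δ then both bounds hold and |s^2 − 16| ≤ 9|s + 4| < 9·(ϵ/9) = ϵ.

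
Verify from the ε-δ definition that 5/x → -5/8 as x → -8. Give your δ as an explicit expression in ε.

δ = min(4, (32/5)ε)

Let ε > 0 be given. We seek δ > 0 such that 0 < |x + 8| < δ implies |5/x + 5/8| < ε.
|5/x + 5/8| = 5·|-8 − x|/(8·|x|) = 5|x + 8|/(8|x|).
Restrict δ ≤ 4. Then |x + 8| < 4 gives |x| > 4, so 8|x| > 32.
Then |5/x + 5/8| < 5|x + 8|/32, which is < ε when |x + 8| < (32/5)ε.
Take δ = min(4, (32/5)ε). Then 0 < |x + 8| < δ gives both |x + 8| < 4 and |x + 8| < (32/5)ε, so |5/x + 5/8| < ε.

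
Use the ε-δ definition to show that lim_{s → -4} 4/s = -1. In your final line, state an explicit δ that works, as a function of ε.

Suppose ε > 0. We seek δ > 0 such that 0 < |s + 4| < δ implies |4/s + 1| < ε.
|4/s + 1| = 4·|-4 − s|/(4·|s|) = 4|s + 4|/(4|s|).
Require δ ≤ 2 so that |s| > 4 − 2 = 2, hence 4|s| > 8.
Then |4/s + 1| < 4|s + 4|/8, which is < ε when |s + 4| < 2ε.
Take δ = min(2, 2ε). Then 0 < |s + 4| < δ gives both |s + 4| < 2 and |s + 4| < 2ε, so |4/s + 1| < ε.

δ = min(2, 2ε)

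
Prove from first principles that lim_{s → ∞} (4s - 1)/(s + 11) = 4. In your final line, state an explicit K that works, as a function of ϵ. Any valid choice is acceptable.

Fix ϵ > 0. We seek K > 0 such that s > K implies |(4s - 1)/(s + 11) − 4| < ϵ.
(4s - 1)/(s + 11) − 4 = ((4s - 1) − 4(s + 11)) / ((s + 11)) = -45/((s + 11)).
For s > 0 we have s + 11 > s, so |(4s - 1)/(s + 11) − 4| = 45/((s + 11)) < 45/(s) = 45/s.
Thus |(4s - 1)/(s + 11) − 4| < ϵ whenever s > 45/ϵ.
Take K = 45/ϵ. If s > K then |(4s - 1)/(s + 11) − 4| < 45/s < ϵ.

K = 45/ϵ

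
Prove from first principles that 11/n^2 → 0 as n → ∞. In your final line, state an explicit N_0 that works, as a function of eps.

Suppose eps > 0. For n ≥ 1, |11/n^2 − 0| = 11/n^2.
11/n^2 < eps ⇔ n^2 > 11/eps ⇔ n > (11/eps)^{1/2}.
Take N_0 = (11/eps)^{1/2}. Then n > N_0 implies 11/n^2 < eps.

N_0 = (11/eps)^{1/2}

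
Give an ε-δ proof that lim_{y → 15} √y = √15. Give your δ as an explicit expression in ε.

Fix ε > 0. We want δ > 0 such that 0 < |y − 15| < δ implies |√y − √15| < ε.
Multiplying by the conjugate, |√y − √15| = |y − 15|/(√y + √15).
Restrict δ ≤ 15 so that |y − 15| < 15 forces y > 0, and then √y + √15 > √15.
Hence |√y − √15| < |y − 15|/√15, which is < ε once |y − 15| < √15·ε.
Take δ = min(15, √15·ε). If 0 < |y − 15| < δ then y > 0 and |√y − √15| < |y − 15|/√15 < ε.

δ = min(15, √15·ε)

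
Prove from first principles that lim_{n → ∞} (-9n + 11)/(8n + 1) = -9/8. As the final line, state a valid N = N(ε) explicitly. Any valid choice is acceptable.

N = (97/64)/ε

Suppose ε > 0. For n ≥ 1, |(-9n + 11)/(8n + 1) + 9/8| = |97|/(8(8n + 1)) = 97/(8(8n + 1)).
Since 8n + 1 ≥ 8n for n ≥ 1, this is ≤ 97/(8·8n) = (97/64)/n.
So |(-9n + 11)/(8n + 1) + 9/8| < ε whenever n > (97/64)/ε.
Take N = (97/64)/ε. If n > N then |(-9n + 11)/(8n + 1) + 9/8| ≤ (97/64)/n < ε.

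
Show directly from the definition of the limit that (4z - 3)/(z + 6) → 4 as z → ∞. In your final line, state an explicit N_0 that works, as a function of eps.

Let eps > 0. We seek N_0 > 0 such that z > N_0 implies |(4z - 3)/(z + 6) − 4| < eps.
(4z - 3)/(z + 6) − 4 = ((4z - 3) − 4(z + 6)) / ((z + 6)) = -27/((z + 6)).
For z > 0 we have z + 6 > z, so |(4z - 3)/(z + 6) − 4| = 27/((z + 6)) < 27/(z) = 27/z.
Thus |(4z - 3)/(z + 6) − 4| < eps whenever z > 27/eps.
Take N_0 = 27/eps. If z > N_0 then |(4z - 3)/(z + 6) − 4| < 27/z < eps.

N_0 = 27/eps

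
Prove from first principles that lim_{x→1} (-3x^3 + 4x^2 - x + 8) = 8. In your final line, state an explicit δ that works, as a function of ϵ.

δ = min(2, ϵ/30)

Suppose ϵ > 0. We want δ > 0 such that 0 < |x − 1| < δ implies |(-3x^3 + 4x^2 - x + 8) − 8| < ϵ.
(-3x^3 + 4x^2 - x + 8) − 8 = -3x^3 + 4x^2 - x = (x − 1)(-3x^2 + x).
So |(-3x^3 + 4x^2 - x + 8) − 8| = |x − 1|·|-3x^2 + x|.
Assume first that |x − 1| < 2, so |x| < 3. Then |-3x^2 + x| ≤ 3·3^2 + 3 = 30.
Hence |(-3x^3 + 4x^2 - x + 8) − 8| ≤ 30|x − 1| < ϵ provided |x − 1| < ϵ/30.
Choosing δ = min(2, ϵ/30) ensures both conditions, hence |(-3x^3 + 4x^2 - x + 8) − 8| < ϵ.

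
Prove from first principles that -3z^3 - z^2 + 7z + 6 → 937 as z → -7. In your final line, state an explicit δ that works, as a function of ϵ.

δ = min(2, ϵ/556)

Let ϵ > 0. We want δ > 0 such that 0 < |z + 7| < δ implies |(-3z^3 - z^2 + 7z + 6) − 937| < ϵ.
(-3z^3 - z^2 + 7z + 6) − 937 = -3z^3 - z^2 + 7z - 931 = (z + 7)(-3z^2 + 20z - 133).
So |(-3z^3 - z^2 + 7z + 6) − 937| = |z + 7|·|-3z^2 + 20z - 133|.
Assume first that |z + 7| < 2, so |z| < 9. Then |-3z^2 + 20z - 133| ≤ 3·9^2 + 20·9 + 133 = 556.
Hence |(-3z^3 - z^2 + 7z + 6) − 937| ≤ 556|z + 7| < ϵ provided |z + 7| < ϵ/556.
Take δ = min(2, ϵ/556). Then 0 < |z + 7| < δ gives both |z + 7| < 2 and |z + 7| < ϵ/556, so |(-3z^3 - z^2 + 7z + 6) − 937| < ϵ.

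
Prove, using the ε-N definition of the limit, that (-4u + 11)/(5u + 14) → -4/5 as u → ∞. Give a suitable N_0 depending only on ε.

Suppose ε > 0. We seek N_0 > 0 such that u > N_0 implies |(-4u + 11)/(5u + 14) + 4/5| < ε.
(-4u + 11)/(5u + 14) + 4/5 = (5(-4u + 11) − (-4)(5u + 14)) / (5(5u + 14)) = 111/(5(5u + 14)).
For u > 0 we have 5u + 14 > 5u, so |(-4u + 11)/(5u + 14) + 4/5| = 111/(5(5u + 14)) < 111/(5·5u) = (111/25)/u.
Thus |(-4u + 11)/(5u + 14) + 4/5| < ε whenever u > (111/25)/ε.
Take N_0 = (111/25)/ε. If u > N_0 then |(-4u + 11)/(5u + 14) + 4/5| < (111/25)/u < ε.

N_0 = (111/25)/ε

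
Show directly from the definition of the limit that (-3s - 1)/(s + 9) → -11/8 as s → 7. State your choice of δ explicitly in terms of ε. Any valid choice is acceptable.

Let ε > 0 be given. We want δ > 0 with 0 < |s − 7| < δ ⇒ |(-3s - 1)/(s + 9) + 11/8| < ε.
Combining over a common denominator, (-3s - 1)/(s + 9) + 11/8 = [(-3s - 1)·16 − (-22)·(s + 9)] / [16·(s + 9)] = -26(s − 7) / (16(s + 9)).
So |(-3s - 1)/(s + 9) + 11/8| = 26|s − 7| / (16·|s + 9|).
Restrict δ ≤ 8. Then |s − 7| < 8 gives |s + 9| = |(s − 7) + 16| ≥ 16 − 8 = 8.
Hence |(-3s - 1)/(s + 9) + 11/8| < 26|s − 7|/(16·8) = (13/64)|s − 7|, which is < ε once |s − 7| < (64/13)ε.
Take δ = min(8, (64/13)ε). Then 0 < |s − 7| < δ forces both bounds, so |(-3s - 1)/(s + 9) + 11/8| < ε.

δ = min(8, (64/13)ε)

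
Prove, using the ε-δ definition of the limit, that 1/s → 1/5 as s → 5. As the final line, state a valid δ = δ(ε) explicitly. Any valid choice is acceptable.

δ = min(5/2, (25/2)ε)

Let ε > 0 be given. We seek δ > 0 such that 0 < |s − 5| < δ implies |1/s − (1/5)| < ε.
|1/s − (1/5)| = |5 − s|/(5·|s|) = |s − 5|/(5|s|).
Require δ ≤ 5/2 so that |s| > 5 − 5/2 = 5/2, hence 5|s| > 25/2.
Then |1/s − (1/5)| < |s − 5|/(25/2), which is < ε when |s − 5| < (25/2)ε.
Take δ = min(5/2, (25/2)ε). Then 0 < |s − 5| < δ gives both |s − 5| < 5/2 and |s − 5| < (25/2)ε, so |1/s − (1/5)| < ε.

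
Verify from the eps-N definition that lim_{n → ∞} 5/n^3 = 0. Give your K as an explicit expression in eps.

K = (5/eps)^{1/3}

Suppose eps > 0. For n ≥ 1, |5/n^3 − 0| = 5/n^3.
5/n^3 < eps ⇔ n^3 > 5/eps ⇔ n > (5/eps)^{1/3}.
Take K = (5/eps)^{1/3}. Then n > K implies 5/n^3 < eps.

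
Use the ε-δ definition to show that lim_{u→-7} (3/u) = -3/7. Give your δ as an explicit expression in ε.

Fix ε > 0. We seek δ > 0 such that 0 < |u + 7| < δ implies |3/u + 3/7| < ε.
|3/u + 3/7| = 3·|-7 − u|/(7·|u|) = 3|u + 7|/(7|u|).
Restrict δ ≤ 7/2. Then |u + 7| < 7/2 gives |u| > 7/2, so 7|u| > 49/2.
Then |3/u + 3/7| < 3|u + 7|/(49/2), which is < ε when |u + 7| < (49/6)ε.
Take δ = min(7/2, (49/6)ε). Then 0 < |u + 7| < δ gives both |u + 7| < 7/2 and |u + 7| < (49/6)ε, so |3/u + 3/7| < ε.

δ = min(7/2, (49/6)ε)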